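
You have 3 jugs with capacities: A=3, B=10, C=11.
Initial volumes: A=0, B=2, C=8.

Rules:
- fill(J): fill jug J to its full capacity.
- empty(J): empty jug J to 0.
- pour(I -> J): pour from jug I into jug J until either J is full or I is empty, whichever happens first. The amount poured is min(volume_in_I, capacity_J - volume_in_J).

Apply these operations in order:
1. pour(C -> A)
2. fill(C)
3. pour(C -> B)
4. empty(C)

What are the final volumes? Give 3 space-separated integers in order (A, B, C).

Step 1: pour(C -> A) -> (A=3 B=2 C=5)
Step 2: fill(C) -> (A=3 B=2 C=11)
Step 3: pour(C -> B) -> (A=3 B=10 C=3)
Step 4: empty(C) -> (A=3 B=10 C=0)

Answer: 3 10 0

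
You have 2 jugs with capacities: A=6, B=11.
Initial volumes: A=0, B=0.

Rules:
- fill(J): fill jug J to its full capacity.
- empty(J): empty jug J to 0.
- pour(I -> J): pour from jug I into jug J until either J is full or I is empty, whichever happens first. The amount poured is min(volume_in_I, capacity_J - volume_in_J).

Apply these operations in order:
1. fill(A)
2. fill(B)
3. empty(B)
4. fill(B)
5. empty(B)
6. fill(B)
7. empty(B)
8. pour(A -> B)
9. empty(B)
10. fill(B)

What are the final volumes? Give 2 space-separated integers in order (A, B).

Answer: 0 11

Derivation:
Step 1: fill(A) -> (A=6 B=0)
Step 2: fill(B) -> (A=6 B=11)
Step 3: empty(B) -> (A=6 B=0)
Step 4: fill(B) -> (A=6 B=11)
Step 5: empty(B) -> (A=6 B=0)
Step 6: fill(B) -> (A=6 B=11)
Step 7: empty(B) -> (A=6 B=0)
Step 8: pour(A -> B) -> (A=0 B=6)
Step 9: empty(B) -> (A=0 B=0)
Step 10: fill(B) -> (A=0 B=11)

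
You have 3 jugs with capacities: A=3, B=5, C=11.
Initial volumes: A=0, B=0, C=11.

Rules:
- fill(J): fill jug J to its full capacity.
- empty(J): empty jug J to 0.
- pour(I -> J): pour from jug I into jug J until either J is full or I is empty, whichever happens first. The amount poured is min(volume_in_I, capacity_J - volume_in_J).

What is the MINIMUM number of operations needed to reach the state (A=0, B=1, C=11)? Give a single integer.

Answer: 6

Derivation:
BFS from (A=0, B=0, C=11). One shortest path:
  1. fill(A) -> (A=3 B=0 C=11)
  2. pour(A -> B) -> (A=0 B=3 C=11)
  3. fill(A) -> (A=3 B=3 C=11)
  4. pour(A -> B) -> (A=1 B=5 C=11)
  5. empty(B) -> (A=1 B=0 C=11)
  6. pour(A -> B) -> (A=0 B=1 C=11)
Reached target in 6 moves.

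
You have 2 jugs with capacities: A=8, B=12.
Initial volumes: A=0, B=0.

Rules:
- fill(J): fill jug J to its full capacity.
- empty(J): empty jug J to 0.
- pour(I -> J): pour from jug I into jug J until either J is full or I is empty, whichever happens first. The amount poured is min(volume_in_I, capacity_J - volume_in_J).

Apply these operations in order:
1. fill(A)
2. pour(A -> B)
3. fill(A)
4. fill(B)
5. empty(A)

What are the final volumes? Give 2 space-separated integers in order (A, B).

Answer: 0 12

Derivation:
Step 1: fill(A) -> (A=8 B=0)
Step 2: pour(A -> B) -> (A=0 B=8)
Step 3: fill(A) -> (A=8 B=8)
Step 4: fill(B) -> (A=8 B=12)
Step 5: empty(A) -> (A=0 B=12)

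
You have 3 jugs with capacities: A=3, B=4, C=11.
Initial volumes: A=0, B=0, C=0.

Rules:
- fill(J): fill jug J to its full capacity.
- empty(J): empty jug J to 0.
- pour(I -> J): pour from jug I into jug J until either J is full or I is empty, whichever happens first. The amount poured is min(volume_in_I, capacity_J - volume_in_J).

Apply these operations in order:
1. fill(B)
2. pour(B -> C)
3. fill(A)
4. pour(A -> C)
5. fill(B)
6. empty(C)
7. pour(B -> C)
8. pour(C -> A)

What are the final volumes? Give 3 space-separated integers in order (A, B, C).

Step 1: fill(B) -> (A=0 B=4 C=0)
Step 2: pour(B -> C) -> (A=0 B=0 C=4)
Step 3: fill(A) -> (A=3 B=0 C=4)
Step 4: pour(A -> C) -> (A=0 B=0 C=7)
Step 5: fill(B) -> (A=0 B=4 C=7)
Step 6: empty(C) -> (A=0 B=4 C=0)
Step 7: pour(B -> C) -> (A=0 B=0 C=4)
Step 8: pour(C -> A) -> (A=3 B=0 C=1)

Answer: 3 0 1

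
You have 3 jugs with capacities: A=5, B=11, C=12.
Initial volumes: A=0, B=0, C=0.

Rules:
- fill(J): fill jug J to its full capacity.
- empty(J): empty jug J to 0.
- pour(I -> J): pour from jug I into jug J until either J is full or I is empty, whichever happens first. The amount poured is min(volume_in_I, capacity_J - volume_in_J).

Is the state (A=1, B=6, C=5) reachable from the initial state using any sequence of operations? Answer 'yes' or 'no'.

Answer: no

Derivation:
BFS explored all 496 reachable states.
Reachable set includes: (0,0,0), (0,0,1), (0,0,2), (0,0,3), (0,0,4), (0,0,5), (0,0,6), (0,0,7), (0,0,8), (0,0,9), (0,0,10), (0,0,11) ...
Target (A=1, B=6, C=5) not in reachable set → no.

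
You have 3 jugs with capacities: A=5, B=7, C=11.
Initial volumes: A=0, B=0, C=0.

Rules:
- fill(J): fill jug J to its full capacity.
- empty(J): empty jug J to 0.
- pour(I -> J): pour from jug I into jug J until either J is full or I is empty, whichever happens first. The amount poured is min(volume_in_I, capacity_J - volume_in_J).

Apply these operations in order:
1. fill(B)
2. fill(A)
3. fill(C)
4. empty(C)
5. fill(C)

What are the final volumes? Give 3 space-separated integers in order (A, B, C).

Answer: 5 7 11

Derivation:
Step 1: fill(B) -> (A=0 B=7 C=0)
Step 2: fill(A) -> (A=5 B=7 C=0)
Step 3: fill(C) -> (A=5 B=7 C=11)
Step 4: empty(C) -> (A=5 B=7 C=0)
Step 5: fill(C) -> (A=5 B=7 C=11)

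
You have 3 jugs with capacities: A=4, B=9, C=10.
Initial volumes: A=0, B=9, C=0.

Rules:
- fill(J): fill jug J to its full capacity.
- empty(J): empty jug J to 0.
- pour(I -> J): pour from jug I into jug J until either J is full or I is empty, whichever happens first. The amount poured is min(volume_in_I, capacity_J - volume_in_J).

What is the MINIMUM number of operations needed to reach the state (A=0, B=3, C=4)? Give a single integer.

BFS from (A=0, B=9, C=0). One shortest path:
  1. fill(A) -> (A=4 B=9 C=0)
  2. pour(A -> C) -> (A=0 B=9 C=4)
  3. fill(A) -> (A=4 B=9 C=4)
  4. pour(B -> C) -> (A=4 B=3 C=10)
  5. empty(C) -> (A=4 B=3 C=0)
  6. pour(A -> C) -> (A=0 B=3 C=4)
Reached target in 6 moves.

Answer: 6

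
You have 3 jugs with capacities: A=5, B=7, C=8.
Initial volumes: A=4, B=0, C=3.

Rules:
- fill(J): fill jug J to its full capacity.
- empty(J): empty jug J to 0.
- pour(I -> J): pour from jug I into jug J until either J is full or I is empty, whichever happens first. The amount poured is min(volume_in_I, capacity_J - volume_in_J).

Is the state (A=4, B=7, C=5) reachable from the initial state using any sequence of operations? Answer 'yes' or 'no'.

Answer: yes

Derivation:
BFS from (A=4, B=0, C=3):
  1. fill(B) -> (A=4 B=7 C=3)
  2. empty(C) -> (A=4 B=7 C=0)
  3. pour(B -> A) -> (A=5 B=6 C=0)
  4. pour(A -> C) -> (A=0 B=6 C=5)
  5. fill(A) -> (A=5 B=6 C=5)
  6. pour(A -> B) -> (A=4 B=7 C=5)
Target reached → yes.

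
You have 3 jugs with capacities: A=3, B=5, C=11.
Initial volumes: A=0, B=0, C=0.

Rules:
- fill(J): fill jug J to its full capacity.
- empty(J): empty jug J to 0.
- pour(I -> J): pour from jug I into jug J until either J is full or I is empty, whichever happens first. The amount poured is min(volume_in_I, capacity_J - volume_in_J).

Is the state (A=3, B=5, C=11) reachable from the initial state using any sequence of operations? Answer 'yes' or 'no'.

BFS from (A=0, B=0, C=0):
  1. fill(A) -> (A=3 B=0 C=0)
  2. fill(B) -> (A=3 B=5 C=0)
  3. fill(C) -> (A=3 B=5 C=11)
Target reached → yes.

Answer: yes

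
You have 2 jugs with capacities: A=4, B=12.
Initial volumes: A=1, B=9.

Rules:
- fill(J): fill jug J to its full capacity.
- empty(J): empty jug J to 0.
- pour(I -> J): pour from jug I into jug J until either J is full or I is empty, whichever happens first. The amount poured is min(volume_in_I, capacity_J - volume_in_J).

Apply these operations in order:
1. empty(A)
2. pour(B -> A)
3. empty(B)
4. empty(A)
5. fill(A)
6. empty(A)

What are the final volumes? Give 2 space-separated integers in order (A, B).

Answer: 0 0

Derivation:
Step 1: empty(A) -> (A=0 B=9)
Step 2: pour(B -> A) -> (A=4 B=5)
Step 3: empty(B) -> (A=4 B=0)
Step 4: empty(A) -> (A=0 B=0)
Step 5: fill(A) -> (A=4 B=0)
Step 6: empty(A) -> (A=0 B=0)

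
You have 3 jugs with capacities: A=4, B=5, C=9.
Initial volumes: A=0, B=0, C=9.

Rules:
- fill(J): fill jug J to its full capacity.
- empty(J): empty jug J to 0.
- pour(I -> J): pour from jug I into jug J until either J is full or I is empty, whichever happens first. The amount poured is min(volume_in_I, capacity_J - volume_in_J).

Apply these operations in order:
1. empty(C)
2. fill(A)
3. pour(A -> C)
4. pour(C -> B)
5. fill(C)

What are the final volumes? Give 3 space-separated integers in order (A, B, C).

Step 1: empty(C) -> (A=0 B=0 C=0)
Step 2: fill(A) -> (A=4 B=0 C=0)
Step 3: pour(A -> C) -> (A=0 B=0 C=4)
Step 4: pour(C -> B) -> (A=0 B=4 C=0)
Step 5: fill(C) -> (A=0 B=4 C=9)

Answer: 0 4 9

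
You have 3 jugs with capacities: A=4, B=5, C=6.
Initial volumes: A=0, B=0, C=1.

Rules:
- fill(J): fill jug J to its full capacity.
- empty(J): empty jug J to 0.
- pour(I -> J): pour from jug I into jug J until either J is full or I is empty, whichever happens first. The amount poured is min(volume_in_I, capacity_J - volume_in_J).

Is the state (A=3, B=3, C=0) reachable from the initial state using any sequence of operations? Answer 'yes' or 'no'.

Answer: yes

Derivation:
BFS from (A=0, B=0, C=1):
  1. fill(A) -> (A=4 B=0 C=1)
  2. pour(A -> B) -> (A=0 B=4 C=1)
  3. pour(C -> A) -> (A=1 B=4 C=0)
  4. fill(C) -> (A=1 B=4 C=6)
  5. pour(C -> A) -> (A=4 B=4 C=3)
  6. pour(A -> B) -> (A=3 B=5 C=3)
  7. empty(B) -> (A=3 B=0 C=3)
  8. pour(C -> B) -> (A=3 B=3 C=0)
Target reached → yes.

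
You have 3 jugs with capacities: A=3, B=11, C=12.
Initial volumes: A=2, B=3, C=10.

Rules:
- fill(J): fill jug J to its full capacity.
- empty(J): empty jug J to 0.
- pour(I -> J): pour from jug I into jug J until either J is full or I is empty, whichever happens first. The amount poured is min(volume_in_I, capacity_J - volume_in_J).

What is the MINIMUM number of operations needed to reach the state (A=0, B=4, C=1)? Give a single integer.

BFS from (A=2, B=3, C=10). One shortest path:
  1. fill(A) -> (A=3 B=3 C=10)
  2. pour(A -> C) -> (A=1 B=3 C=12)
  3. pour(C -> B) -> (A=1 B=11 C=4)
  4. empty(B) -> (A=1 B=0 C=4)
  5. pour(C -> B) -> (A=1 B=4 C=0)
  6. pour(A -> C) -> (A=0 B=4 C=1)
Reached target in 6 moves.

Answer: 6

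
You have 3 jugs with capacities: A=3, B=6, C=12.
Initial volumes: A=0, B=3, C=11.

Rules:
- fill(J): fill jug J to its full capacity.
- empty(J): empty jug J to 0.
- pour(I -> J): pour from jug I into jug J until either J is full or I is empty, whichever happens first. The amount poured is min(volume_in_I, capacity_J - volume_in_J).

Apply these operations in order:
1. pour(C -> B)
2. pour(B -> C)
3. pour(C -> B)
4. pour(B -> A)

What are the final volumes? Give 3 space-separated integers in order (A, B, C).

Step 1: pour(C -> B) -> (A=0 B=6 C=8)
Step 2: pour(B -> C) -> (A=0 B=2 C=12)
Step 3: pour(C -> B) -> (A=0 B=6 C=8)
Step 4: pour(B -> A) -> (A=3 B=3 C=8)

Answer: 3 3 8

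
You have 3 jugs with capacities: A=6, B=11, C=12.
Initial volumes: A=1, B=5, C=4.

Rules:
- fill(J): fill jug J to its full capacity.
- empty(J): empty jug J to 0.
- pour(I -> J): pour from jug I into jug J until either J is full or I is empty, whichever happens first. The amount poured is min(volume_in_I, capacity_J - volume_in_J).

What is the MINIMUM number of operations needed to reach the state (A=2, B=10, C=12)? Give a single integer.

BFS from (A=1, B=5, C=4). One shortest path:
  1. empty(B) -> (A=1 B=0 C=4)
  2. fill(C) -> (A=1 B=0 C=12)
  3. pour(C -> B) -> (A=1 B=11 C=1)
  4. pour(C -> A) -> (A=2 B=11 C=0)
  5. pour(B -> C) -> (A=2 B=0 C=11)
  6. fill(B) -> (A=2 B=11 C=11)
  7. pour(B -> C) -> (A=2 B=10 C=12)
Reached target in 7 moves.

Answer: 7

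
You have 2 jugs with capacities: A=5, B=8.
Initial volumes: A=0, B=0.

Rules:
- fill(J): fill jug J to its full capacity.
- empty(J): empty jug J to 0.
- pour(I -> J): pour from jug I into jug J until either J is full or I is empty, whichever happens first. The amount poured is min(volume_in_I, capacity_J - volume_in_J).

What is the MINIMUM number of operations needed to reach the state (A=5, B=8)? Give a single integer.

Answer: 2

Derivation:
BFS from (A=0, B=0). One shortest path:
  1. fill(A) -> (A=5 B=0)
  2. fill(B) -> (A=5 B=8)
Reached target in 2 moves.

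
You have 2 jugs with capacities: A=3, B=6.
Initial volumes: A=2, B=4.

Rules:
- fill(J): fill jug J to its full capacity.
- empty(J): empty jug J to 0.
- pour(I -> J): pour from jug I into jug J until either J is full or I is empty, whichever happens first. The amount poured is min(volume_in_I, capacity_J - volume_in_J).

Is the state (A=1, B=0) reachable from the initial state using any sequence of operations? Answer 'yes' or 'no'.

BFS from (A=2, B=4):
  1. fill(A) -> (A=3 B=4)
  2. pour(A -> B) -> (A=1 B=6)
  3. empty(B) -> (A=1 B=0)
Target reached → yes.

Answer: yes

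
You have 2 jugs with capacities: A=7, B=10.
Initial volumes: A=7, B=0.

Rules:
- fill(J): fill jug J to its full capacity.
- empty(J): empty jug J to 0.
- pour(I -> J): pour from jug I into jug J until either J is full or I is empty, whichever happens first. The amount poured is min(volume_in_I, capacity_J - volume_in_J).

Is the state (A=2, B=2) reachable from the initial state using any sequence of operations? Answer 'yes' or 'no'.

BFS explored all 34 reachable states.
Reachable set includes: (0,0), (0,1), (0,2), (0,3), (0,4), (0,5), (0,6), (0,7), (0,8), (0,9), (0,10), (1,0) ...
Target (A=2, B=2) not in reachable set → no.

Answer: no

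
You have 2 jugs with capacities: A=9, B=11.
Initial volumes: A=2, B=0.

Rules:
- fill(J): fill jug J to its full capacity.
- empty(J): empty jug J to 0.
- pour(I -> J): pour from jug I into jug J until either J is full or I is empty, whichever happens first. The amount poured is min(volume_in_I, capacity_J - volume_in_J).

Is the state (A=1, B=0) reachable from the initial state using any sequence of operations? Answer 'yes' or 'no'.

Answer: yes

Derivation:
BFS from (A=2, B=0):
  1. fill(A) -> (A=9 B=0)
  2. pour(A -> B) -> (A=0 B=9)
  3. fill(A) -> (A=9 B=9)
  4. pour(A -> B) -> (A=7 B=11)
  5. empty(B) -> (A=7 B=0)
  6. pour(A -> B) -> (A=0 B=7)
  7. fill(A) -> (A=9 B=7)
  8. pour(A -> B) -> (A=5 B=11)
  9. empty(B) -> (A=5 B=0)
  10. pour(A -> B) -> (A=0 B=5)
  11. fill(A) -> (A=9 B=5)
  12. pour(A -> B) -> (A=3 B=11)
  13. empty(B) -> (A=3 B=0)
  14. pour(A -> B) -> (A=0 B=3)
  15. fill(A) -> (A=9 B=3)
  16. pour(A -> B) -> (A=1 B=11)
  17. empty(B) -> (A=1 B=0)
Target reached → yes.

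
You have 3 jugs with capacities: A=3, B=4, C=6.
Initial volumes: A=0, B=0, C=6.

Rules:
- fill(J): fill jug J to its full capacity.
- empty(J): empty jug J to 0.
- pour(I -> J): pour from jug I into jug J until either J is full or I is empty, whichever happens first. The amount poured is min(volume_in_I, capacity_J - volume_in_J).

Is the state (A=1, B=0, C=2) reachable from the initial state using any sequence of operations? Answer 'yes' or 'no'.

BFS from (A=0, B=0, C=6):
  1. pour(C -> B) -> (A=0 B=4 C=2)
  2. pour(B -> A) -> (A=3 B=1 C=2)
  3. empty(A) -> (A=0 B=1 C=2)
  4. pour(B -> A) -> (A=1 B=0 C=2)
Target reached → yes.

Answer: yes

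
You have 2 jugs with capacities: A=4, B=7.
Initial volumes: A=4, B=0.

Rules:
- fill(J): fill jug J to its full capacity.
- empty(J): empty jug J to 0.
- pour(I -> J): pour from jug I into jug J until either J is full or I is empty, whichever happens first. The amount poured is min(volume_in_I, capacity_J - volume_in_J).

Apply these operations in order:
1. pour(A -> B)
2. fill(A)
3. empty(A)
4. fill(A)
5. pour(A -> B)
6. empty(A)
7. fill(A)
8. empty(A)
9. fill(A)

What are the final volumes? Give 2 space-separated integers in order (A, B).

Answer: 4 7

Derivation:
Step 1: pour(A -> B) -> (A=0 B=4)
Step 2: fill(A) -> (A=4 B=4)
Step 3: empty(A) -> (A=0 B=4)
Step 4: fill(A) -> (A=4 B=4)
Step 5: pour(A -> B) -> (A=1 B=7)
Step 6: empty(A) -> (A=0 B=7)
Step 7: fill(A) -> (A=4 B=7)
Step 8: empty(A) -> (A=0 B=7)
Step 9: fill(A) -> (A=4 B=7)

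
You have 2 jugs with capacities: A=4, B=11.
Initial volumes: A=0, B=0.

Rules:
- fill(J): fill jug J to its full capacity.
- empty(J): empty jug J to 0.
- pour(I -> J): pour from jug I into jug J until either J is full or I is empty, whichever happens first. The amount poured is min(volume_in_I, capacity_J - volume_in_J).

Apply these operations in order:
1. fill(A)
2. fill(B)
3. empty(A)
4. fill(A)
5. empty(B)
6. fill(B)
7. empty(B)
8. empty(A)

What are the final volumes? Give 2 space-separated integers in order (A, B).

Answer: 0 0

Derivation:
Step 1: fill(A) -> (A=4 B=0)
Step 2: fill(B) -> (A=4 B=11)
Step 3: empty(A) -> (A=0 B=11)
Step 4: fill(A) -> (A=4 B=11)
Step 5: empty(B) -> (A=4 B=0)
Step 6: fill(B) -> (A=4 B=11)
Step 7: empty(B) -> (A=4 B=0)
Step 8: empty(A) -> (A=0 B=0)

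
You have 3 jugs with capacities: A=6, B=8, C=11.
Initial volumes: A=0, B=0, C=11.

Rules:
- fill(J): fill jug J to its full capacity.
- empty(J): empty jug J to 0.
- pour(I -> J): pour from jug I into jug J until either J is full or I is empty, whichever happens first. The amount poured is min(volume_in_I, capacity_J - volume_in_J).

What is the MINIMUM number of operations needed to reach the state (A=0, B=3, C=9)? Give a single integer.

Answer: 8

Derivation:
BFS from (A=0, B=0, C=11). One shortest path:
  1. fill(A) -> (A=6 B=0 C=11)
  2. empty(C) -> (A=6 B=0 C=0)
  3. pour(A -> C) -> (A=0 B=0 C=6)
  4. fill(A) -> (A=6 B=0 C=6)
  5. pour(A -> C) -> (A=1 B=0 C=11)
  6. pour(C -> B) -> (A=1 B=8 C=3)
  7. pour(B -> A) -> (A=6 B=3 C=3)
  8. pour(A -> C) -> (A=0 B=3 C=9)
Reached target in 8 moves.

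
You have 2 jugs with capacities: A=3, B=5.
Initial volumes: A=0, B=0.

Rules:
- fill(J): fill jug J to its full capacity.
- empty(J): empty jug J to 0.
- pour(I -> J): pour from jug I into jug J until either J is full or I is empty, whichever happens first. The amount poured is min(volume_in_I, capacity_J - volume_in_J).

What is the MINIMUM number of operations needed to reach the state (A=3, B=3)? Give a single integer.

Answer: 3

Derivation:
BFS from (A=0, B=0). One shortest path:
  1. fill(A) -> (A=3 B=0)
  2. pour(A -> B) -> (A=0 B=3)
  3. fill(A) -> (A=3 B=3)
Reached target in 3 moves.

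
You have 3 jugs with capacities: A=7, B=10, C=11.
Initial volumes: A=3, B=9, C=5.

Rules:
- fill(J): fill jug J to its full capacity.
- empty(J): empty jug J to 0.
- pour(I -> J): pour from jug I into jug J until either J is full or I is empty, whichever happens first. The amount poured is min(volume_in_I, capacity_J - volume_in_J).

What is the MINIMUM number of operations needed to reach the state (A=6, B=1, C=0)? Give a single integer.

BFS from (A=3, B=9, C=5). One shortest path:
  1. pour(C -> A) -> (A=7 B=9 C=1)
  2. pour(A -> B) -> (A=6 B=10 C=1)
  3. empty(B) -> (A=6 B=0 C=1)
  4. pour(C -> B) -> (A=6 B=1 C=0)
Reached target in 4 moves.

Answer: 4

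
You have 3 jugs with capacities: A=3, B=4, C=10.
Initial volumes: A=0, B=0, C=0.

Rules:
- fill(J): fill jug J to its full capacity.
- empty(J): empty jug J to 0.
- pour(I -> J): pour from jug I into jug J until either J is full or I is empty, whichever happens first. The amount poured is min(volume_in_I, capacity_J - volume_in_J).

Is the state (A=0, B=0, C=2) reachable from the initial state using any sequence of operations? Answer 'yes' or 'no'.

Answer: yes

Derivation:
BFS from (A=0, B=0, C=0):
  1. fill(C) -> (A=0 B=0 C=10)
  2. pour(C -> B) -> (A=0 B=4 C=6)
  3. empty(B) -> (A=0 B=0 C=6)
  4. pour(C -> B) -> (A=0 B=4 C=2)
  5. empty(B) -> (A=0 B=0 C=2)
Target reached → yes.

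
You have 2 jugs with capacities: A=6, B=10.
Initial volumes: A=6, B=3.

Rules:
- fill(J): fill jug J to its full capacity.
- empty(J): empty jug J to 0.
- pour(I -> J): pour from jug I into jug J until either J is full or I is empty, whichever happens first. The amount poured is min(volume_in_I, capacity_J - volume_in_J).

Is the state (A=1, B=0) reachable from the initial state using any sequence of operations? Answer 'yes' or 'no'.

Answer: yes

Derivation:
BFS from (A=6, B=3):
  1. empty(A) -> (A=0 B=3)
  2. pour(B -> A) -> (A=3 B=0)
  3. fill(B) -> (A=3 B=10)
  4. pour(B -> A) -> (A=6 B=7)
  5. empty(A) -> (A=0 B=7)
  6. pour(B -> A) -> (A=6 B=1)
  7. empty(A) -> (A=0 B=1)
  8. pour(B -> A) -> (A=1 B=0)
Target reached → yes.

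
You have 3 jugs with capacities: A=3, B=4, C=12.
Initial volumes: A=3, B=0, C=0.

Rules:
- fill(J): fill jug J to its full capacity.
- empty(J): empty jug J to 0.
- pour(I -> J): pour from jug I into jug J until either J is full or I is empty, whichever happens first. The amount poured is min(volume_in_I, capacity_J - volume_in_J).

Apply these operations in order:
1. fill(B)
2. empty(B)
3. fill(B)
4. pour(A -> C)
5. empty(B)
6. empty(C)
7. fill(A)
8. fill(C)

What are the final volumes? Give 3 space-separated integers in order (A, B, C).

Answer: 3 0 12

Derivation:
Step 1: fill(B) -> (A=3 B=4 C=0)
Step 2: empty(B) -> (A=3 B=0 C=0)
Step 3: fill(B) -> (A=3 B=4 C=0)
Step 4: pour(A -> C) -> (A=0 B=4 C=3)
Step 5: empty(B) -> (A=0 B=0 C=3)
Step 6: empty(C) -> (A=0 B=0 C=0)
Step 7: fill(A) -> (A=3 B=0 C=0)
Step 8: fill(C) -> (A=3 B=0 C=12)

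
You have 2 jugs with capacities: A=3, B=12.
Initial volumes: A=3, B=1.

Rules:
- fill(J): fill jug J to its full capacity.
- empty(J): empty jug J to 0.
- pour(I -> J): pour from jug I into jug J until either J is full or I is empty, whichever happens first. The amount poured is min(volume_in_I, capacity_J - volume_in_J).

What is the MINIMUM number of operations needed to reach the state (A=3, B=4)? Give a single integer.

BFS from (A=3, B=1). One shortest path:
  1. pour(A -> B) -> (A=0 B=4)
  2. fill(A) -> (A=3 B=4)
Reached target in 2 moves.

Answer: 2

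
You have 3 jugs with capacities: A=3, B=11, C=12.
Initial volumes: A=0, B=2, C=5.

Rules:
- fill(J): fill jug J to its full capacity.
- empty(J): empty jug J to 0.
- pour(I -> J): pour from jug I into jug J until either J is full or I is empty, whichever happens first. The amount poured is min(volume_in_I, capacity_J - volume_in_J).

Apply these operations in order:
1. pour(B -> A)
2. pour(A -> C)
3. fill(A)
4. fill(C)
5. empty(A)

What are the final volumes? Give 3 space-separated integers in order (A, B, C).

Answer: 0 0 12

Derivation:
Step 1: pour(B -> A) -> (A=2 B=0 C=5)
Step 2: pour(A -> C) -> (A=0 B=0 C=7)
Step 3: fill(A) -> (A=3 B=0 C=7)
Step 4: fill(C) -> (A=3 B=0 C=12)
Step 5: empty(A) -> (A=0 B=0 C=12)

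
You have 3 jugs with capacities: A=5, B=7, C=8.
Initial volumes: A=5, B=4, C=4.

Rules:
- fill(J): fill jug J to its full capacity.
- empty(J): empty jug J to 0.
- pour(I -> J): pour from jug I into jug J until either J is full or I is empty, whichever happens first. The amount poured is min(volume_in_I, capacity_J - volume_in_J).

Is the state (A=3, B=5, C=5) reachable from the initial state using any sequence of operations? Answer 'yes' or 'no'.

Answer: no

Derivation:
BFS explored all 264 reachable states.
Reachable set includes: (0,0,0), (0,0,1), (0,0,2), (0,0,3), (0,0,4), (0,0,5), (0,0,6), (0,0,7), (0,0,8), (0,1,0), (0,1,1), (0,1,2) ...
Target (A=3, B=5, C=5) not in reachable set → no.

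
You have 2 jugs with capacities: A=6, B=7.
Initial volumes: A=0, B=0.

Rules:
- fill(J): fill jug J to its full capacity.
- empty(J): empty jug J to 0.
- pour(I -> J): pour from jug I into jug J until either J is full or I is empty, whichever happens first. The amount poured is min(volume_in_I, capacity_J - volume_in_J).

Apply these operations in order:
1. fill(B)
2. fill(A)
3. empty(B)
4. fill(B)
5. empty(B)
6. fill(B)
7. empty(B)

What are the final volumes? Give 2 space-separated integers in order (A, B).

Step 1: fill(B) -> (A=0 B=7)
Step 2: fill(A) -> (A=6 B=7)
Step 3: empty(B) -> (A=6 B=0)
Step 4: fill(B) -> (A=6 B=7)
Step 5: empty(B) -> (A=6 B=0)
Step 6: fill(B) -> (A=6 B=7)
Step 7: empty(B) -> (A=6 B=0)

Answer: 6 0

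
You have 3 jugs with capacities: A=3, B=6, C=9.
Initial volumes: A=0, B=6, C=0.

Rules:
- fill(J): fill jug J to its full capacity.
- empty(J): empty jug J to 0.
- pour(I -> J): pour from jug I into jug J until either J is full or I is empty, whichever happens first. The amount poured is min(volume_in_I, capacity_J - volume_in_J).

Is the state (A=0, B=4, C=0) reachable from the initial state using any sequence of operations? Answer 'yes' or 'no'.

BFS explored all 24 reachable states.
Reachable set includes: (0,0,0), (0,0,3), (0,0,6), (0,0,9), (0,3,0), (0,3,3), (0,3,6), (0,3,9), (0,6,0), (0,6,3), (0,6,6), (0,6,9) ...
Target (A=0, B=4, C=0) not in reachable set → no.

Answer: no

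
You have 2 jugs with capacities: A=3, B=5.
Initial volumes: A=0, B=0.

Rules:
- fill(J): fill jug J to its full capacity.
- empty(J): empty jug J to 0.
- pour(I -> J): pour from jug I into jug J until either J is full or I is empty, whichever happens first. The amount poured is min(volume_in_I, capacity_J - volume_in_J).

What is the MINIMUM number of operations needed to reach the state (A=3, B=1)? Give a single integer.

BFS from (A=0, B=0). One shortest path:
  1. fill(A) -> (A=3 B=0)
  2. pour(A -> B) -> (A=0 B=3)
  3. fill(A) -> (A=3 B=3)
  4. pour(A -> B) -> (A=1 B=5)
  5. empty(B) -> (A=1 B=0)
  6. pour(A -> B) -> (A=0 B=1)
  7. fill(A) -> (A=3 B=1)
Reached target in 7 moves.

Answer: 7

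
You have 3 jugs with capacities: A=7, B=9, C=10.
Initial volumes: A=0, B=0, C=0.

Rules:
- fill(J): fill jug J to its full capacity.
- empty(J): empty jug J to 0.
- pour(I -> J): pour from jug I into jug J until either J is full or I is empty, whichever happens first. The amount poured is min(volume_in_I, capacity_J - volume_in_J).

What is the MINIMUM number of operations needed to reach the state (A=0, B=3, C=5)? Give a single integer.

Answer: 8

Derivation:
BFS from (A=0, B=0, C=0). One shortest path:
  1. fill(A) -> (A=7 B=0 C=0)
  2. fill(C) -> (A=7 B=0 C=10)
  3. pour(A -> B) -> (A=0 B=7 C=10)
  4. pour(C -> A) -> (A=7 B=7 C=3)
  5. pour(A -> B) -> (A=5 B=9 C=3)
  6. empty(B) -> (A=5 B=0 C=3)
  7. pour(C -> B) -> (A=5 B=3 C=0)
  8. pour(A -> C) -> (A=0 B=3 C=5)
Reached target in 8 moves.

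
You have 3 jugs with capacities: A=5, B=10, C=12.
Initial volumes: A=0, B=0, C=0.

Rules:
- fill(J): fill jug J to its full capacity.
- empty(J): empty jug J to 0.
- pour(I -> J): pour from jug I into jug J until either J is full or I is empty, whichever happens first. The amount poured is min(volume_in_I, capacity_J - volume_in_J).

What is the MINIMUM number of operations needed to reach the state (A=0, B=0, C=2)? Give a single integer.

Answer: 3

Derivation:
BFS from (A=0, B=0, C=0). One shortest path:
  1. fill(C) -> (A=0 B=0 C=12)
  2. pour(C -> B) -> (A=0 B=10 C=2)
  3. empty(B) -> (A=0 B=0 C=2)
Reached target in 3 moves.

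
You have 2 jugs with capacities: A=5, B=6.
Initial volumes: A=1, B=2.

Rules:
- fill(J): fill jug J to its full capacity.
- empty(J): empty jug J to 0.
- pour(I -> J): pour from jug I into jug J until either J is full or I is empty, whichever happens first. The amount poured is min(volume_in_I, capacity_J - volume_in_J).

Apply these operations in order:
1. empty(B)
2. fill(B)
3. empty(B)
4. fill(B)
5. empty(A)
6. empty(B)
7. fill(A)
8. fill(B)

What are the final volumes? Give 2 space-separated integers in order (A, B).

Answer: 5 6

Derivation:
Step 1: empty(B) -> (A=1 B=0)
Step 2: fill(B) -> (A=1 B=6)
Step 3: empty(B) -> (A=1 B=0)
Step 4: fill(B) -> (A=1 B=6)
Step 5: empty(A) -> (A=0 B=6)
Step 6: empty(B) -> (A=0 B=0)
Step 7: fill(A) -> (A=5 B=0)
Step 8: fill(B) -> (A=5 B=6)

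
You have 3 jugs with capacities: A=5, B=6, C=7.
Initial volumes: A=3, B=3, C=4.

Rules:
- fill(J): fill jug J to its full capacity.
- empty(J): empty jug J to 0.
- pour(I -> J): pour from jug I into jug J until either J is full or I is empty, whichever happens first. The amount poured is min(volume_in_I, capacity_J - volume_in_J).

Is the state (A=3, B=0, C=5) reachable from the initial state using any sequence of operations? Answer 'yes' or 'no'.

Answer: yes

Derivation:
BFS from (A=3, B=3, C=4):
  1. fill(A) -> (A=5 B=3 C=4)
  2. empty(C) -> (A=5 B=3 C=0)
  3. pour(A -> C) -> (A=0 B=3 C=5)
  4. pour(B -> A) -> (A=3 B=0 C=5)
Target reached → yes.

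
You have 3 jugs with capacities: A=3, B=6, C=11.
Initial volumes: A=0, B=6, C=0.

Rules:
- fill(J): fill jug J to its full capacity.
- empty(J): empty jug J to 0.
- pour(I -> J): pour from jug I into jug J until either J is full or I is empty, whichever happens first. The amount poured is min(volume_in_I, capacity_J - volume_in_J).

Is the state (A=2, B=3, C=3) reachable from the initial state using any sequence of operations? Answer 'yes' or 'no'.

BFS explored all 236 reachable states.
Reachable set includes: (0,0,0), (0,0,1), (0,0,2), (0,0,3), (0,0,4), (0,0,5), (0,0,6), (0,0,7), (0,0,8), (0,0,9), (0,0,10), (0,0,11) ...
Target (A=2, B=3, C=3) not in reachable set → no.

Answer: no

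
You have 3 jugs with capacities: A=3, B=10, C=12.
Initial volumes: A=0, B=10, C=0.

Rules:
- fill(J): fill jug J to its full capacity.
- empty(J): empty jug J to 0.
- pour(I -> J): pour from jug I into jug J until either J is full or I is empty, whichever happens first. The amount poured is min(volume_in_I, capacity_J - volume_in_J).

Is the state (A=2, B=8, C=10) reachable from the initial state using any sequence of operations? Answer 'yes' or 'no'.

BFS explored all 374 reachable states.
Reachable set includes: (0,0,0), (0,0,1), (0,0,2), (0,0,3), (0,0,4), (0,0,5), (0,0,6), (0,0,7), (0,0,8), (0,0,9), (0,0,10), (0,0,11) ...
Target (A=2, B=8, C=10) not in reachable set → no.

Answer: no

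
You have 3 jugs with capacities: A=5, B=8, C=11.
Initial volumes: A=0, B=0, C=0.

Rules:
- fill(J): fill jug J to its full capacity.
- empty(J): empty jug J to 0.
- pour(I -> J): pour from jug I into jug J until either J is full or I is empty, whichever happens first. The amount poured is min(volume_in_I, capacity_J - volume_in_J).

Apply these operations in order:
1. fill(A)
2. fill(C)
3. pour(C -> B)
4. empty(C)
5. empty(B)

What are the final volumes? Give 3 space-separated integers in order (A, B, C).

Answer: 5 0 0

Derivation:
Step 1: fill(A) -> (A=5 B=0 C=0)
Step 2: fill(C) -> (A=5 B=0 C=11)
Step 3: pour(C -> B) -> (A=5 B=8 C=3)
Step 4: empty(C) -> (A=5 B=8 C=0)
Step 5: empty(B) -> (A=5 B=0 C=0)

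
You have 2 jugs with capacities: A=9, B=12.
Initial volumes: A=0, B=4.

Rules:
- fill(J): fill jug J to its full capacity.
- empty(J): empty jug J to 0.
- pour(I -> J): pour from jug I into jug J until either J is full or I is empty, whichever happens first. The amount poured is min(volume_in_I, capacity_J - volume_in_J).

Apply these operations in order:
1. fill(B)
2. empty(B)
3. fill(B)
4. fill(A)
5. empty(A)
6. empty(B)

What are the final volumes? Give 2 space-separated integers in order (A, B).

Answer: 0 0

Derivation:
Step 1: fill(B) -> (A=0 B=12)
Step 2: empty(B) -> (A=0 B=0)
Step 3: fill(B) -> (A=0 B=12)
Step 4: fill(A) -> (A=9 B=12)
Step 5: empty(A) -> (A=0 B=12)
Step 6: empty(B) -> (A=0 B=0)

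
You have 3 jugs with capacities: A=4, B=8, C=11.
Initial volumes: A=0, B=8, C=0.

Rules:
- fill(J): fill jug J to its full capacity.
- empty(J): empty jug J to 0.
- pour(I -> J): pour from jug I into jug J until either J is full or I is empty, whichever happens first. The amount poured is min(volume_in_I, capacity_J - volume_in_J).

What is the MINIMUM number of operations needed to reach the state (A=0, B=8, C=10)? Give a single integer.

Answer: 7

Derivation:
BFS from (A=0, B=8, C=0). One shortest path:
  1. empty(B) -> (A=0 B=0 C=0)
  2. fill(C) -> (A=0 B=0 C=11)
  3. pour(C -> A) -> (A=4 B=0 C=7)
  4. empty(A) -> (A=0 B=0 C=7)
  5. pour(C -> B) -> (A=0 B=7 C=0)
  6. fill(C) -> (A=0 B=7 C=11)
  7. pour(C -> B) -> (A=0 B=8 C=10)
Reached target in 7 moves.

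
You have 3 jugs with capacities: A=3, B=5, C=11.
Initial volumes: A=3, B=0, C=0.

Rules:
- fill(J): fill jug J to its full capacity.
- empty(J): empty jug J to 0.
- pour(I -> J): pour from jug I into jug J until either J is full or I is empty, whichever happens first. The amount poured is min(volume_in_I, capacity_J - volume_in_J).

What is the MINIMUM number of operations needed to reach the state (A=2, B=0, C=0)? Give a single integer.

Answer: 5

Derivation:
BFS from (A=3, B=0, C=0). One shortest path:
  1. empty(A) -> (A=0 B=0 C=0)
  2. fill(B) -> (A=0 B=5 C=0)
  3. pour(B -> A) -> (A=3 B=2 C=0)
  4. empty(A) -> (A=0 B=2 C=0)
  5. pour(B -> A) -> (A=2 B=0 C=0)
Reached target in 5 moves.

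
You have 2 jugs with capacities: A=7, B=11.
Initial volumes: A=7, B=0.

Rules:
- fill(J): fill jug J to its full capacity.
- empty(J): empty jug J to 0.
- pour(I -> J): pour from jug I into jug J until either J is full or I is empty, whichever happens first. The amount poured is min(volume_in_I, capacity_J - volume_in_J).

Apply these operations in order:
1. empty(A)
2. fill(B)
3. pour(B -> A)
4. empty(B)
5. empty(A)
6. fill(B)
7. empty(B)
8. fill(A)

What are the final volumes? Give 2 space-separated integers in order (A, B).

Step 1: empty(A) -> (A=0 B=0)
Step 2: fill(B) -> (A=0 B=11)
Step 3: pour(B -> A) -> (A=7 B=4)
Step 4: empty(B) -> (A=7 B=0)
Step 5: empty(A) -> (A=0 B=0)
Step 6: fill(B) -> (A=0 B=11)
Step 7: empty(B) -> (A=0 B=0)
Step 8: fill(A) -> (A=7 B=0)

Answer: 7 0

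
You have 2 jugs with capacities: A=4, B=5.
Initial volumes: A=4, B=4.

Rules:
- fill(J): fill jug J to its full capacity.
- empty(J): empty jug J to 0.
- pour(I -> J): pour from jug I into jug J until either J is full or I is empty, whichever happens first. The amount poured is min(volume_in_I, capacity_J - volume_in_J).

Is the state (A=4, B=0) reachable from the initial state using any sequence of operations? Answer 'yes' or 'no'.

Answer: yes

Derivation:
BFS from (A=4, B=4):
  1. empty(B) -> (A=4 B=0)
Target reached → yes.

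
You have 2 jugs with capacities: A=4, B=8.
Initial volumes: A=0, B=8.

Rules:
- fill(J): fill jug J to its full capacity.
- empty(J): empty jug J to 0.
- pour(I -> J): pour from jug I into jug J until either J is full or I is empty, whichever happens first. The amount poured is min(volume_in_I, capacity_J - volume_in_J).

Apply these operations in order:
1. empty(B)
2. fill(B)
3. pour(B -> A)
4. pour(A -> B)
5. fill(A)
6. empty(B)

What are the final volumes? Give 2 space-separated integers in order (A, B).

Answer: 4 0

Derivation:
Step 1: empty(B) -> (A=0 B=0)
Step 2: fill(B) -> (A=0 B=8)
Step 3: pour(B -> A) -> (A=4 B=4)
Step 4: pour(A -> B) -> (A=0 B=8)
Step 5: fill(A) -> (A=4 B=8)
Step 6: empty(B) -> (A=4 B=0)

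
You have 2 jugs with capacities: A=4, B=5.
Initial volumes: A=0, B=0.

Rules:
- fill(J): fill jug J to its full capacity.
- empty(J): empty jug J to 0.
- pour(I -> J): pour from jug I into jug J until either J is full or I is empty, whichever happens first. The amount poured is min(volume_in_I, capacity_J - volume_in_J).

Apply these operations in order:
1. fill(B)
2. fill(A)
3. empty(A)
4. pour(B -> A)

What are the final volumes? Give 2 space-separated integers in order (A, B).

Step 1: fill(B) -> (A=0 B=5)
Step 2: fill(A) -> (A=4 B=5)
Step 3: empty(A) -> (A=0 B=5)
Step 4: pour(B -> A) -> (A=4 B=1)

Answer: 4 1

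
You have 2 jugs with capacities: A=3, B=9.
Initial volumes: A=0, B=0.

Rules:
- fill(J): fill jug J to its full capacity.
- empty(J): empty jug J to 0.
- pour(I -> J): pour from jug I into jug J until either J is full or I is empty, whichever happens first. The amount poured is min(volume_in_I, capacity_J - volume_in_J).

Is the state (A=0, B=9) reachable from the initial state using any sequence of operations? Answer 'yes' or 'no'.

Answer: yes

Derivation:
BFS from (A=0, B=0):
  1. fill(B) -> (A=0 B=9)
Target reached → yes.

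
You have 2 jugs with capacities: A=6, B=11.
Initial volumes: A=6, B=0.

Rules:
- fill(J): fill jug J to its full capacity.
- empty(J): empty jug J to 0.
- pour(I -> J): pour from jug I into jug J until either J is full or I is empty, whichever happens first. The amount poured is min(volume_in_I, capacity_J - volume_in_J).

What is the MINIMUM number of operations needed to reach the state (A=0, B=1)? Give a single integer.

Answer: 5

Derivation:
BFS from (A=6, B=0). One shortest path:
  1. pour(A -> B) -> (A=0 B=6)
  2. fill(A) -> (A=6 B=6)
  3. pour(A -> B) -> (A=1 B=11)
  4. empty(B) -> (A=1 B=0)
  5. pour(A -> B) -> (A=0 B=1)
Reached target in 5 moves.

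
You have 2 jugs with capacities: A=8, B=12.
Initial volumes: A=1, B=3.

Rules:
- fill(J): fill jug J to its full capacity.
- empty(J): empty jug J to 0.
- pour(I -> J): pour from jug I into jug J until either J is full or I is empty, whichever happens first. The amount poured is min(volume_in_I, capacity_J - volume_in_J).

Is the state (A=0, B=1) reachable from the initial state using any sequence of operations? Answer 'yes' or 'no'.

BFS from (A=1, B=3):
  1. empty(B) -> (A=1 B=0)
  2. pour(A -> B) -> (A=0 B=1)
Target reached → yes.

Answer: yes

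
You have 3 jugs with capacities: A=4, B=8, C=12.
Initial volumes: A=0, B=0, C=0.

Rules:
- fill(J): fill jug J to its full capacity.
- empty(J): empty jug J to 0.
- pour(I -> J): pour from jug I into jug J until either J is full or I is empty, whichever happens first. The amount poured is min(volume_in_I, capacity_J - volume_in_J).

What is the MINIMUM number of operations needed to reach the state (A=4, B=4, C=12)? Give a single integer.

Answer: 3

Derivation:
BFS from (A=0, B=0, C=0). One shortest path:
  1. fill(B) -> (A=0 B=8 C=0)
  2. fill(C) -> (A=0 B=8 C=12)
  3. pour(B -> A) -> (A=4 B=4 C=12)
Reached target in 3 moves.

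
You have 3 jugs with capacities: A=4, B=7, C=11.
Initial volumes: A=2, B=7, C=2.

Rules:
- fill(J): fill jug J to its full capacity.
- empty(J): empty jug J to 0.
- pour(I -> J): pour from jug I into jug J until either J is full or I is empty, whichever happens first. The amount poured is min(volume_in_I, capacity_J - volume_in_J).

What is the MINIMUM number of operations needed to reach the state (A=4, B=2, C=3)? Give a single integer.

Answer: 4

Derivation:
BFS from (A=2, B=7, C=2). One shortest path:
  1. empty(C) -> (A=2 B=7 C=0)
  2. pour(B -> C) -> (A=2 B=0 C=7)
  3. pour(A -> B) -> (A=0 B=2 C=7)
  4. pour(C -> A) -> (A=4 B=2 C=3)
Reached target in 4 moves.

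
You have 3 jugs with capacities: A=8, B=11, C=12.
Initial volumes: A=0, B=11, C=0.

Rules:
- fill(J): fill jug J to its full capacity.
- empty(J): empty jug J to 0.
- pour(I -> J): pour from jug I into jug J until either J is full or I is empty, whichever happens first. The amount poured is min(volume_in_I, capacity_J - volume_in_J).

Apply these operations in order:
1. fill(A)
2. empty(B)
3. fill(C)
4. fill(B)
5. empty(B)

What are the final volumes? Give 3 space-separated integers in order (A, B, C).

Answer: 8 0 12

Derivation:
Step 1: fill(A) -> (A=8 B=11 C=0)
Step 2: empty(B) -> (A=8 B=0 C=0)
Step 3: fill(C) -> (A=8 B=0 C=12)
Step 4: fill(B) -> (A=8 B=11 C=12)
Step 5: empty(B) -> (A=8 B=0 C=12)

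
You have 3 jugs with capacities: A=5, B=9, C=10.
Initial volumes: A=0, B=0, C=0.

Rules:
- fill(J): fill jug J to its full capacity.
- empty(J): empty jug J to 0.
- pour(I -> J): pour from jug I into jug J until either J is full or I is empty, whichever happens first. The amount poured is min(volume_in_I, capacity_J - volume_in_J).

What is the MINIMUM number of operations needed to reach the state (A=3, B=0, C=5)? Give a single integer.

Answer: 8

Derivation:
BFS from (A=0, B=0, C=0). One shortest path:
  1. fill(B) -> (A=0 B=9 C=0)
  2. pour(B -> A) -> (A=5 B=4 C=0)
  3. pour(B -> C) -> (A=5 B=0 C=4)
  4. fill(B) -> (A=5 B=9 C=4)
  5. pour(B -> C) -> (A=5 B=3 C=10)
  6. empty(C) -> (A=5 B=3 C=0)
  7. pour(A -> C) -> (A=0 B=3 C=5)
  8. pour(B -> A) -> (A=3 B=0 C=5)
Reached target in 8 moves.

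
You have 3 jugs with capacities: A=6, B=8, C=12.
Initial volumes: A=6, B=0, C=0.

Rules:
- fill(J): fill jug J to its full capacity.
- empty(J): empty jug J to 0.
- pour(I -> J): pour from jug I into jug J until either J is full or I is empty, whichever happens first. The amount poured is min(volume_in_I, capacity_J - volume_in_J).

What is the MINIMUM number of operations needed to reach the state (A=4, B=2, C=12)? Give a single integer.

Answer: 5

Derivation:
BFS from (A=6, B=0, C=0). One shortest path:
  1. fill(C) -> (A=6 B=0 C=12)
  2. pour(A -> B) -> (A=0 B=6 C=12)
  3. pour(C -> A) -> (A=6 B=6 C=6)
  4. pour(A -> B) -> (A=4 B=8 C=6)
  5. pour(B -> C) -> (A=4 B=2 C=12)
Reached target in 5 moves.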